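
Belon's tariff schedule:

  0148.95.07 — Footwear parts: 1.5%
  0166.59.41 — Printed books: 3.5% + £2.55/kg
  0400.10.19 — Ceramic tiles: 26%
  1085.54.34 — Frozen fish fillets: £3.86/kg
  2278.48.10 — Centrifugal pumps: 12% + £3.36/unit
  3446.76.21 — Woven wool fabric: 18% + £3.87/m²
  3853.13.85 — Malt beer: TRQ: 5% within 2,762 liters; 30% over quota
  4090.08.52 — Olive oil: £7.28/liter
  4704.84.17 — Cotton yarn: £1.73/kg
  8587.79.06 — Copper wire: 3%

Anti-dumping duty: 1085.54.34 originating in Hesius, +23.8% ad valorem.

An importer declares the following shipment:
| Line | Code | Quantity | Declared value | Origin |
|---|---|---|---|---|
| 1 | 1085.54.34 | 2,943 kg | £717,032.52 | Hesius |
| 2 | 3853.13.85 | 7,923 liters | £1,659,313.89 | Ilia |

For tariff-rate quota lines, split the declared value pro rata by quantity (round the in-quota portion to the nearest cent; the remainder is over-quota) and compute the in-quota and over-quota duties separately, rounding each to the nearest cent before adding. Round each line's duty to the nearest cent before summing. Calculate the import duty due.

£535,196.47

Line 1 (1085.54.34, Hesius, 2,943 kg, £717,032.52):
Base rate for 1085.54.34 is £3.86/kg.
Additional duty on 1085.54.34 from Hesius: +23.8% ad valorem. Applied ad valorem rate = 23.8%.
Duty = £717,032.52 × 23.8% + 2,943 × £3.86 = £182,013.72.
Line 2 (3853.13.85, Ilia, 7,923 liters, £1,659,313.89):
Code 3853.13.85 is under a tariff-rate quota (threshold 2,762 liters). In-quota: 2,762 liters at 5%; over-quota: 5,161 liters at 30%.
Pro-rata value split: in-quota = £1,659,313.89 × 2,762/7,923 = £578,445.66; over-quota = £1,659,313.89 − £578,445.66 = £1,080,868.23.
In-quota duty = £578,445.66 × 5% = £28,922.28. Over-quota duty = £1,080,868.23 × 30% = £324,260.47.
Line duty = £28,922.28 + £324,260.47 = £353,182.75.
Total = £182,013.72 + £353,182.75 = £535,196.47.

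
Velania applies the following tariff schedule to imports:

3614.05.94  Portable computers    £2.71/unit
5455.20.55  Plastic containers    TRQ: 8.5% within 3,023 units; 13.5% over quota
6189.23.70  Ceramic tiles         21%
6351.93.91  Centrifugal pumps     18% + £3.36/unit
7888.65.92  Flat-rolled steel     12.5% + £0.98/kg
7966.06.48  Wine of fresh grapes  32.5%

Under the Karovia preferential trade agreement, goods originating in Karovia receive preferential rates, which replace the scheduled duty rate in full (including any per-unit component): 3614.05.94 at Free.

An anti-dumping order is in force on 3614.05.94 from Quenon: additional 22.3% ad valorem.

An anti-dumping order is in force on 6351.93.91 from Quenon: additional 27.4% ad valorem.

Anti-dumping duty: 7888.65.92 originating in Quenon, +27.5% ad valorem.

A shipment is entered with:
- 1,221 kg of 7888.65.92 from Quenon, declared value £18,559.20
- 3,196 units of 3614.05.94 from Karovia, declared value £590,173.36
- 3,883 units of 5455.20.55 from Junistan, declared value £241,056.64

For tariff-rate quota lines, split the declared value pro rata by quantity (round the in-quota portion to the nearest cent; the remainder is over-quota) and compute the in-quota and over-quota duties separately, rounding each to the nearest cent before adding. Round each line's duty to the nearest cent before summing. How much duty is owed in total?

Line 1 (7888.65.92, Quenon, 1,221 kg, £18,559.20):
Base rate for 7888.65.92 is 12.5% + £0.98/kg.
Additional duty on 7888.65.92 from Quenon: +27.5%. Applied ad valorem rate: 12.5% + 27.5% = 40%.
Duty = £18,559.20 × 40% + 1,221 × £0.98 = £8,620.26.
Line 2 (3614.05.94, Karovia, 3,196 units, £590,173.36):
Base rate for 3614.05.94 is £2.71/unit.
Origin Karovia qualifies under the Velania–Karovia agreement and 3614.05.94 is covered: preferential rate Free applies instead.
The additional-duty order on 3614.05.94 targets Quenon, not Karovia; it does not apply.
Duty = £590,173.36 × 0% = £0.00.
Line 3 (5455.20.55, Junistan, 3,883 units, £241,056.64):
Code 5455.20.55 is under a tariff-rate quota (threshold 3,023 units). In-quota: 3,023 units at 8.5%; over-quota: 860 units at 13.5%.
Pro-rata value split: in-quota = £241,056.64 × 3,023/3,883 = £187,667.84; over-quota = £241,056.64 − £187,667.84 = £53,388.80.
In-quota duty = £187,667.84 × 8.5% = £15,951.77. Over-quota duty = £53,388.80 × 13.5% = £7,207.49.
Line duty = £15,951.77 + £7,207.49 = £23,159.26.
Total = £8,620.26 + £0.00 + £23,159.26 = £31,779.52.

£31,779.52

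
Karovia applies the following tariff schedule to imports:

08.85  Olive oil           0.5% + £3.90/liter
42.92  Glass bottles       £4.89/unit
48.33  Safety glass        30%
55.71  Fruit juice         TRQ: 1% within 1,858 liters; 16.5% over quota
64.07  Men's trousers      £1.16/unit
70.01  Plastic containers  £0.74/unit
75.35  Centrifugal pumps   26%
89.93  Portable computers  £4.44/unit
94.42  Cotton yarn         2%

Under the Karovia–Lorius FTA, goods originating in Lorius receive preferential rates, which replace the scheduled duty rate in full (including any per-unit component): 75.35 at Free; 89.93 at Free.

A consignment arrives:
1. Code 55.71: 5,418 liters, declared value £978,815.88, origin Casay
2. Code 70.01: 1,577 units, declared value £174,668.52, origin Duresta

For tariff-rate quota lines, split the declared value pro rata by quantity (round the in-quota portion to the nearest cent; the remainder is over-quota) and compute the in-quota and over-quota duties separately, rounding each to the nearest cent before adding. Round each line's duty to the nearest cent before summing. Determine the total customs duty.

Line 1 (55.71, Casay, 5,418 liters, £978,815.88):
Code 55.71 is under a tariff-rate quota (threshold 1,858 liters). In-quota: 1,858 liters at 1%; over-quota: 3,560 liters at 16.5%.
Pro-rata value split: in-quota = £978,815.88 × 1,858/5,418 = £335,666.28; over-quota = £978,815.88 − £335,666.28 = £643,149.60.
In-quota duty = £335,666.28 × 1% = £3,356.66. Over-quota duty = £643,149.60 × 16.5% = £106,119.68.
Line duty = £3,356.66 + £106,119.68 = £109,476.34.
Line 2 (70.01, Duresta, 1,577 units, £174,668.52):
Base rate for 70.01 is £0.74/unit.
Duty = 1,577 × £0.74 = £1,166.98.
Total = £109,476.34 + £1,166.98 = £110,643.32.

£110,643.32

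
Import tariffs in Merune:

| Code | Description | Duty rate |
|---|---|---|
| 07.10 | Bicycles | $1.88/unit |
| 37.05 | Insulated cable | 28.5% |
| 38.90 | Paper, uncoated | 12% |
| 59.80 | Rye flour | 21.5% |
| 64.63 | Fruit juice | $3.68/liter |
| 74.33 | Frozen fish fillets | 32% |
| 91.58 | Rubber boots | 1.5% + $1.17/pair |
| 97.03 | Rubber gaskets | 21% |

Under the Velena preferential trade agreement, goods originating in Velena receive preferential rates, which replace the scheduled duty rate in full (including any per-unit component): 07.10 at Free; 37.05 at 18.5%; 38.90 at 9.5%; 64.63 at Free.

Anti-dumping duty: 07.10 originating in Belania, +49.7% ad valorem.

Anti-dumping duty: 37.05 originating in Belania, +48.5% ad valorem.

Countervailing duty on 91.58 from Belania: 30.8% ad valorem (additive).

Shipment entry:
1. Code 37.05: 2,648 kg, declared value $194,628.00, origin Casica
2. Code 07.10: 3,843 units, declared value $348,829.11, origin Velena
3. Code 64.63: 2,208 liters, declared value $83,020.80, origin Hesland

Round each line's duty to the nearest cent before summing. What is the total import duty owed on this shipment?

$63,594.42

Line 1 (37.05, Casica, 2,648 kg, $194,628.00):
Base rate for 37.05 is 28.5%.
37.05 has an FTA preferential rate, but origin Casica is not Velena; base rate stands.
The additional-duty order on 37.05 targets Belania, not Casica; it does not apply.
Duty = $194,628.00 × 28.5% = $55,468.98.
Line 2 (07.10, Velena, 3,843 units, $348,829.11):
Base rate for 07.10 is $1.88/unit.
Origin Velena qualifies under the Merune–Velena agreement and 07.10 is covered: preferential rate Free applies instead.
The additional-duty order on 07.10 targets Belania, not Velena; it does not apply.
Duty = $348,829.11 × 0% = $0.00.
Line 3 (64.63, Hesland, 2,208 liters, $83,020.80):
Base rate for 64.63 is $3.68/liter.
64.63 has an FTA preferential rate, but origin Hesland is not Velena; base rate stands.
Duty = 2,208 × $3.68 = $8,125.44.
Total = $55,468.98 + $0.00 + $8,125.44 = $63,594.42.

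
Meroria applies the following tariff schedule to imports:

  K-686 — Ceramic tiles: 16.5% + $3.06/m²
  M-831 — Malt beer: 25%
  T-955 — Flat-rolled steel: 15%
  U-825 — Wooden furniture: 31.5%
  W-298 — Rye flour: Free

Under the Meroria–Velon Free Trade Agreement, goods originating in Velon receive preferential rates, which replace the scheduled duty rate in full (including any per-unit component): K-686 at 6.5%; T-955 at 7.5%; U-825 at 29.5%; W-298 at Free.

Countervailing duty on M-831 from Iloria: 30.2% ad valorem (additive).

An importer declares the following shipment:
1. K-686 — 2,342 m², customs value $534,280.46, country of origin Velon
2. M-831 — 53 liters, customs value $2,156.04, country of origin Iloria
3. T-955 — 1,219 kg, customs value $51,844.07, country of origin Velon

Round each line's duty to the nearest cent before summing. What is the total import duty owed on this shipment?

$39,806.67

Line 1 (K-686, Velon, 2,342 m², $534,280.46):
Base rate for K-686 is 16.5% + $3.06/m².
Origin Velon qualifies under the Meroria–Velon agreement and K-686 is covered: preferential rate 6.5% applies instead.
Duty = $534,280.46 × 6.5% = $34,728.23.
Line 2 (M-831, Iloria, 53 liters, $2,156.04):
Base rate for M-831 is 25%.
Additional duty on M-831 from Iloria: +30.2%. Applied ad valorem rate: 25% + 30.2% = 55.2%.
Duty = $2,156.04 × 55.2% = $1,190.13.
Line 3 (T-955, Velon, 1,219 kg, $51,844.07):
Base rate for T-955 is 15%.
Origin Velon qualifies under the Meroria–Velon agreement and T-955 is covered: preferential rate 7.5% applies instead.
Duty = $51,844.07 × 7.5% = $3,888.31.
Total = $34,728.23 + $1,190.13 + $3,888.31 = $39,806.67.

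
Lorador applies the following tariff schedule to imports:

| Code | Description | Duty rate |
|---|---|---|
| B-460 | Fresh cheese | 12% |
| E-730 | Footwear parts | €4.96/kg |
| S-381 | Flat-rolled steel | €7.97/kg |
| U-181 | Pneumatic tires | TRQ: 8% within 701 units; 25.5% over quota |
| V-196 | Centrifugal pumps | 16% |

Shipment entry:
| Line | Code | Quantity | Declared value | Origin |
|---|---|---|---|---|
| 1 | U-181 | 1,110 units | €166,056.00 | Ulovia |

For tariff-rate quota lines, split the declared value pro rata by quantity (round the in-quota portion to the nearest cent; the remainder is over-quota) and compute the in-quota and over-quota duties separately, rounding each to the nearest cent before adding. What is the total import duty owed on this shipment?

Line 1 (U-181, Ulovia, 1,110 units, €166,056.00):
Code U-181 is under a tariff-rate quota (threshold 701 units). In-quota: 701 units at 8%; over-quota: 409 units at 25.5%.
Pro-rata value split: in-quota = €166,056.00 × 701/1,110 = €104,869.60; over-quota = €166,056.00 − €104,869.60 = €61,186.40.
In-quota duty = €104,869.60 × 8% = €8,389.57. Over-quota duty = €61,186.40 × 25.5% = €15,602.53.
Line duty = €8,389.57 + €15,602.53 = €23,992.10.

€23,992.10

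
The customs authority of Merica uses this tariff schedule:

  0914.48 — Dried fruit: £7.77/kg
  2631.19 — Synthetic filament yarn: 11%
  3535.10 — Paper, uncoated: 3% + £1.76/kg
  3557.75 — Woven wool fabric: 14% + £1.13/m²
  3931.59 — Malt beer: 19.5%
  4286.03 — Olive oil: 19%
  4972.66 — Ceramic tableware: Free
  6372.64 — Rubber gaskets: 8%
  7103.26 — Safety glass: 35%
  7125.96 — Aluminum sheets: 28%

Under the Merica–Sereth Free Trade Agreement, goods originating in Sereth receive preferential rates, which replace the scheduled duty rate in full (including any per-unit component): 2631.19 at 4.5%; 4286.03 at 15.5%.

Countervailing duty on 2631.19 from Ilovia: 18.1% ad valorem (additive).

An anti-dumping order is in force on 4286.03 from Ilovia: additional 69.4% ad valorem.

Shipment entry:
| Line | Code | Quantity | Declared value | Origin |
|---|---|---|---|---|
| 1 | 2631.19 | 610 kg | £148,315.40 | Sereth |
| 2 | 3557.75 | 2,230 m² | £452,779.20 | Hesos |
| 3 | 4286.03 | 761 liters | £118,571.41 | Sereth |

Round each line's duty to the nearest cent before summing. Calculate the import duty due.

£90,961.75

Line 1 (2631.19, Sereth, 610 kg, £148,315.40):
Base rate for 2631.19 is 11%.
Origin Sereth qualifies under the Merica–Sereth agreement and 2631.19 is covered: preferential rate 4.5% applies instead.
The additional-duty order on 2631.19 targets Ilovia, not Sereth; it does not apply.
Duty = £148,315.40 × 4.5% = £6,674.19.
Line 2 (3557.75, Hesos, 2,230 m², £452,779.20):
Base rate for 3557.75 is 14% + £1.13/m².
Duty = £452,779.20 × 14% + 2,230 × £1.13 = £65,908.99.
Line 3 (4286.03, Sereth, 761 liters, £118,571.41):
Base rate for 4286.03 is 19%.
Origin Sereth qualifies under the Merica–Sereth agreement and 4286.03 is covered: preferential rate 15.5% applies instead.
The additional-duty order on 4286.03 targets Ilovia, not Sereth; it does not apply.
Duty = £118,571.41 × 15.5% = £18,378.57.
Total = £6,674.19 + £65,908.99 + £18,378.57 = £90,961.75.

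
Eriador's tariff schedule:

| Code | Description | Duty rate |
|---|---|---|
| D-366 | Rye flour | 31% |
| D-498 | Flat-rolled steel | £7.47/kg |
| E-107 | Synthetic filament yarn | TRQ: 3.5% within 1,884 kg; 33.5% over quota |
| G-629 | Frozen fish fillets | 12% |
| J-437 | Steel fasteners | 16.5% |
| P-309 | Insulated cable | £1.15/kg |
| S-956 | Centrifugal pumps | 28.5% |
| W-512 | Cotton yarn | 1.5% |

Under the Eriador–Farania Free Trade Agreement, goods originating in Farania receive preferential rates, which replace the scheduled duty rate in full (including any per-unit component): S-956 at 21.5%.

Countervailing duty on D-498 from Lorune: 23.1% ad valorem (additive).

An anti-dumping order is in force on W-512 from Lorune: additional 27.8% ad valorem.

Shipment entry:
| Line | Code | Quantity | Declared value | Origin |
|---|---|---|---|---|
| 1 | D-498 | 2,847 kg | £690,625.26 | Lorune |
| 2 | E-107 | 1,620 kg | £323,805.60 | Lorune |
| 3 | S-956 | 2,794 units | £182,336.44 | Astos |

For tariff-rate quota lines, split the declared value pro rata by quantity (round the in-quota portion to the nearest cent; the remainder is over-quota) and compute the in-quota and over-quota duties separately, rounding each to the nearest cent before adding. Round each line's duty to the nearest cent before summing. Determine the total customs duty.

£244,100.62

Line 1 (D-498, Lorune, 2,847 kg, £690,625.26):
Base rate for D-498 is £7.47/kg.
Additional duty on D-498 from Lorune: +23.1% ad valorem. Applied ad valorem rate = 23.1%.
Duty = £690,625.26 × 23.1% + 2,847 × £7.47 = £180,801.53.
Line 2 (E-107, Lorune, 1,620 kg, £323,805.60):
Code E-107 is under a tariff-rate quota (threshold 1,884 kg). Quantity 1,620 kg is within the quota, so the in-quota rate 3.5% applies to the full value.
Duty = £323,805.60 × 3.5% = £11,333.20.
Line 3 (S-956, Astos, 2,794 units, £182,336.44):
Base rate for S-956 is 28.5%.
S-956 has an FTA preferential rate, but origin Astos is not Farania; base rate stands.
Duty = £182,336.44 × 28.5% = £51,965.89.
Total = £180,801.53 + £11,333.20 + £51,965.89 = £244,100.62.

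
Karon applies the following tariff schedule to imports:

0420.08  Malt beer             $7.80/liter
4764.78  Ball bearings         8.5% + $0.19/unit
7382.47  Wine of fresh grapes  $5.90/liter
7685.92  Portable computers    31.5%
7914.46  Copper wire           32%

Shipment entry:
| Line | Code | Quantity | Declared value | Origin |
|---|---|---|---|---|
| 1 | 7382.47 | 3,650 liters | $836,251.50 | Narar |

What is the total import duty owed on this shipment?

$21,535.00

Line 1 (7382.47, Narar, 3,650 liters, $836,251.50):
Base rate for 7382.47 is $5.90/liter.
Duty = 3,650 × $5.90 = $21,535.00.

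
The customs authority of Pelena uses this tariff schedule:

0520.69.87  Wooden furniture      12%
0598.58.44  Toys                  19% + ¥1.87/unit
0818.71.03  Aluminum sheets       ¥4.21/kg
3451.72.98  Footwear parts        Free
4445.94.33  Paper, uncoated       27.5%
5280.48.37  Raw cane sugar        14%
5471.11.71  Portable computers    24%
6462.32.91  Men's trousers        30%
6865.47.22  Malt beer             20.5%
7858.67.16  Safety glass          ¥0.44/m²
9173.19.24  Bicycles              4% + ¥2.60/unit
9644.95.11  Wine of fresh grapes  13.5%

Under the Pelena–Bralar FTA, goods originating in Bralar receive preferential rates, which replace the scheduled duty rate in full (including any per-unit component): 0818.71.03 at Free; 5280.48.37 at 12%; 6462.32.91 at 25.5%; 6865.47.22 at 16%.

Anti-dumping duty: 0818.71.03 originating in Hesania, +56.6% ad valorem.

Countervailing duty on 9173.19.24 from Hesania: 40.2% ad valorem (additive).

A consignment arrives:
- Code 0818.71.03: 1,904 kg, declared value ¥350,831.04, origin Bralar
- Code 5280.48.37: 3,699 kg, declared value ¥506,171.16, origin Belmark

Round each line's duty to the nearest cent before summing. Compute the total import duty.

¥70,863.96

Line 1 (0818.71.03, Bralar, 1,904 kg, ¥350,831.04):
Base rate for 0818.71.03 is ¥4.21/kg.
Origin Bralar qualifies under the Pelena–Bralar agreement and 0818.71.03 is covered: preferential rate Free applies instead.
The additional-duty order on 0818.71.03 targets Hesania, not Bralar; it does not apply.
Duty = ¥350,831.04 × 0% = ¥0.00.
Line 2 (5280.48.37, Belmark, 3,699 kg, ¥506,171.16):
Base rate for 5280.48.37 is 14%.
5280.48.37 has an FTA preferential rate, but origin Belmark is not Bralar; base rate stands.
Duty = ¥506,171.16 × 14% = ¥70,863.96.
Total = ¥0.00 + ¥70,863.96 = ¥70,863.96.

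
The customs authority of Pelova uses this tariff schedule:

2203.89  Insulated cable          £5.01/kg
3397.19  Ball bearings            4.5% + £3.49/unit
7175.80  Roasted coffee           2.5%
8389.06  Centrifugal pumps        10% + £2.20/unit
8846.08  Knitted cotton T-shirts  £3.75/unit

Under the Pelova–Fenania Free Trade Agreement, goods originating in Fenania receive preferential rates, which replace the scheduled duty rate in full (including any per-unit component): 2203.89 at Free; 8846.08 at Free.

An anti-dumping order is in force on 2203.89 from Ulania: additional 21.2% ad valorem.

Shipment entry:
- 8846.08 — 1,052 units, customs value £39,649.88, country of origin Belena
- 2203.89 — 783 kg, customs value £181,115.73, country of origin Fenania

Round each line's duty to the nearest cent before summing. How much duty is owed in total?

£3,945.00

Line 1 (8846.08, Belena, 1,052 units, £39,649.88):
Base rate for 8846.08 is £3.75/unit.
8846.08 has an FTA preferential rate, but origin Belena is not Fenania; base rate stands.
Duty = 1,052 × £3.75 = £3,945.00.
Line 2 (2203.89, Fenania, 783 kg, £181,115.73):
Base rate for 2203.89 is £5.01/kg.
Origin Fenania qualifies under the Pelova–Fenania agreement and 2203.89 is covered: preferential rate Free applies instead.
The additional-duty order on 2203.89 targets Ulania, not Fenania; it does not apply.
Duty = £181,115.73 × 0% = £0.00.
Total = £3,945.00 + £0.00 = £3,945.00.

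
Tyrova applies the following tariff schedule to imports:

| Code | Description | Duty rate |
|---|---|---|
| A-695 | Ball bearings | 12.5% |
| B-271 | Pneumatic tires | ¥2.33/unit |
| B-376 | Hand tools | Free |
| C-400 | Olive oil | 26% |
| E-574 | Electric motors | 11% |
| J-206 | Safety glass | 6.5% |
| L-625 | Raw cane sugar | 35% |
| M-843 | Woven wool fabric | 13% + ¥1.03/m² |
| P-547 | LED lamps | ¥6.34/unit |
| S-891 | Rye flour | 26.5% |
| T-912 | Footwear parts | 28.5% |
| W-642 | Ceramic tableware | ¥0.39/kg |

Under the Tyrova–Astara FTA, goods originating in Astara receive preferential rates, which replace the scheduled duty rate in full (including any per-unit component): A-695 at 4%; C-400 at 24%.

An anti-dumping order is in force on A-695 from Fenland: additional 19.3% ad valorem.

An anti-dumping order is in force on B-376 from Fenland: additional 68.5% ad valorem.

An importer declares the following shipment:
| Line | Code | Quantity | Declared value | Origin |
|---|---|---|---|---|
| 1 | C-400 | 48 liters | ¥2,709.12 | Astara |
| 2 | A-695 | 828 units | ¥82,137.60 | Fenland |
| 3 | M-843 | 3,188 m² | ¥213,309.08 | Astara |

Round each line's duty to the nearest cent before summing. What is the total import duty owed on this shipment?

Line 1 (C-400, Astara, 48 liters, ¥2,709.12):
Base rate for C-400 is 26%.
Origin Astara qualifies under the Tyrova–Astara agreement and C-400 is covered: preferential rate 24% applies instead.
Duty = ¥2,709.12 × 24% = ¥650.19.
Line 2 (A-695, Fenland, 828 units, ¥82,137.60):
Base rate for A-695 is 12.5%.
A-695 has an FTA preferential rate, but origin Fenland is not Astara; base rate stands.
Additional duty on A-695 from Fenland: +19.3%. Applied ad valorem rate: 12.5% + 19.3% = 31.8%.
Duty = ¥82,137.60 × 31.8% = ¥26,119.76.
Line 3 (M-843, Astara, 3,188 m², ¥213,309.08):
Base rate for M-843 is 13% + ¥1.03/m².
Origin Astara is the FTA partner but M-843 is not on the preference list; base rate stands.
Duty = ¥213,309.08 × 13% + 3,188 × ¥1.03 = ¥31,013.82.
Total = ¥650.19 + ¥26,119.76 + ¥31,013.82 = ¥57,783.77.

¥57,783.77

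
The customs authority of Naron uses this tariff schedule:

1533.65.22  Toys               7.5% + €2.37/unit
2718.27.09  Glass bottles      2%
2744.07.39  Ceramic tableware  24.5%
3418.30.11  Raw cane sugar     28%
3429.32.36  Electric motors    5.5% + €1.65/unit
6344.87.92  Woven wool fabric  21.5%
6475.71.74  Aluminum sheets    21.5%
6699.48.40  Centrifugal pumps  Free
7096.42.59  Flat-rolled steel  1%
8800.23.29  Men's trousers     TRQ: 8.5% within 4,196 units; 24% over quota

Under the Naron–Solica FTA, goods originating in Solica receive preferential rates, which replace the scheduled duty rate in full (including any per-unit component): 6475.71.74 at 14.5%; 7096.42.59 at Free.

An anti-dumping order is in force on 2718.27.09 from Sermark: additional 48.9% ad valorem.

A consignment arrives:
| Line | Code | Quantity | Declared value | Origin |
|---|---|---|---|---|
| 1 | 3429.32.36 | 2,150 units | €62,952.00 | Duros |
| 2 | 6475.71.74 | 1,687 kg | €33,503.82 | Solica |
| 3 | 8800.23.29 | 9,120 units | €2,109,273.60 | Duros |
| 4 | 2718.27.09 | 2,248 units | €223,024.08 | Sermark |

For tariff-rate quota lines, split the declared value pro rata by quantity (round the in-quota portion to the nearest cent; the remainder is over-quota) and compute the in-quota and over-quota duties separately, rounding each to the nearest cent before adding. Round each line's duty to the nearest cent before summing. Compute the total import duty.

Line 1 (3429.32.36, Duros, 2,150 units, €62,952.00):
Base rate for 3429.32.36 is 5.5% + €1.65/unit.
Duty = €62,952.00 × 5.5% + 2,150 × €1.65 = €7,009.86.
Line 2 (6475.71.74, Solica, 1,687 kg, €33,503.82):
Base rate for 6475.71.74 is 21.5%.
Origin Solica qualifies under the Naron–Solica agreement and 6475.71.74 is covered: preferential rate 14.5% applies instead.
Duty = €33,503.82 × 14.5% = €4,858.05.
Line 3 (8800.23.29, Duros, 9,120 units, €2,109,273.60):
Code 8800.23.29 is under a tariff-rate quota (threshold 4,196 units). In-quota: 4,196 units at 8.5%; over-quota: 4,924 units at 24%.
Pro-rata value split: in-quota = €2,109,273.60 × 4,196/9,120 = €970,450.88; over-quota = €2,109,273.60 − €970,450.88 = €1,138,822.72.
In-quota duty = €970,450.88 × 8.5% = €82,488.32. Over-quota duty = €1,138,822.72 × 24% = €273,317.45.
Line duty = €82,488.32 + €273,317.45 = €355,805.77.
Line 4 (2718.27.09, Sermark, 2,248 units, €223,024.08):
Base rate for 2718.27.09 is 2%.
Additional duty on 2718.27.09 from Sermark: +48.9%. Applied ad valorem rate: 2% + 48.9% = 50.9%.
Duty = €223,024.08 × 50.9% = €113,519.26.
Total = €7,009.86 + €4,858.05 + €355,805.77 + €113,519.26 = €481,192.94.

€481,192.94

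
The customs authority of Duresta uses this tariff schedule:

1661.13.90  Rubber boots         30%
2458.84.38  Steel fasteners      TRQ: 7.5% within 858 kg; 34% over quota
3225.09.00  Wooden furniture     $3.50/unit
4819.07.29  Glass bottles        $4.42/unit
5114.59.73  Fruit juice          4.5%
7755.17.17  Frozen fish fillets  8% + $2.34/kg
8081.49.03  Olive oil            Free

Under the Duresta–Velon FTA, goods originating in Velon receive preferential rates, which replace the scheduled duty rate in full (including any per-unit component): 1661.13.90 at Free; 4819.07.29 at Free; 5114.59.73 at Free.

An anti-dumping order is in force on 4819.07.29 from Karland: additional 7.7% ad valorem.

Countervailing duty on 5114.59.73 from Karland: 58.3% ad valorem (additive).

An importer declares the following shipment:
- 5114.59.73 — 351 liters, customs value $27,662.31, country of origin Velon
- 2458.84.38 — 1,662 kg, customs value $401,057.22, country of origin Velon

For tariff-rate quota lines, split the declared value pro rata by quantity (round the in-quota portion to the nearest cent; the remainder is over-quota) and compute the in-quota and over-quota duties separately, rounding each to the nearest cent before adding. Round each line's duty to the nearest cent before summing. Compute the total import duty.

Line 1 (5114.59.73, Velon, 351 liters, $27,662.31):
Base rate for 5114.59.73 is 4.5%.
Origin Velon qualifies under the Duresta–Velon agreement and 5114.59.73 is covered: preferential rate Free applies instead.
The additional-duty order on 5114.59.73 targets Karland, not Velon; it does not apply.
Duty = $27,662.31 × 0% = $0.00.
Line 2 (2458.84.38, Velon, 1,662 kg, $401,057.22):
Code 2458.84.38 is under a tariff-rate quota (threshold 858 kg). In-quota: 858 kg at 7.5%; over-quota: 804 kg at 34%.
Pro-rata value split: in-quota = $401,057.22 × 858/1,662 = $207,043.98; over-quota = $401,057.22 − $207,043.98 = $194,013.24.
In-quota duty = $207,043.98 × 7.5% = $15,528.30. Over-quota duty = $194,013.24 × 34% = $65,964.50.
Line duty = $15,528.30 + $65,964.50 = $81,492.80.
Total = $0.00 + $81,492.80 = $81,492.80.

$81,492.80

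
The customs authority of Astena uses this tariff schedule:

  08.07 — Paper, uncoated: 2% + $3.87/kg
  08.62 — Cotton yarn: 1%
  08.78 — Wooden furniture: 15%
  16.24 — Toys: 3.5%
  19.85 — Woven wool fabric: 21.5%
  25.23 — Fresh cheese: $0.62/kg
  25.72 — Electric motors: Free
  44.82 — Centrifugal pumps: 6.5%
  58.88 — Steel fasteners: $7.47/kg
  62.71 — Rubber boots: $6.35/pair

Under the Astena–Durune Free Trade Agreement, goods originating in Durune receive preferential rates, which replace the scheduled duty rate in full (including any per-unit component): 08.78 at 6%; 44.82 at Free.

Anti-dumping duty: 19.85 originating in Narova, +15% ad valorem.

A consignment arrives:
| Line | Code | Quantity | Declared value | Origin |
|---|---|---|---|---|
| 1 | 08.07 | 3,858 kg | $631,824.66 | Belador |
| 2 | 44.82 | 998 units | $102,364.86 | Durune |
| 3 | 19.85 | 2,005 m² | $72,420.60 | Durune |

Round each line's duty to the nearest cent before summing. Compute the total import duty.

$43,137.38

Line 1 (08.07, Belador, 3,858 kg, $631,824.66):
Base rate for 08.07 is 2% + $3.87/kg.
Duty = $631,824.66 × 2% + 3,858 × $3.87 = $27,566.95.
Line 2 (44.82, Durune, 998 units, $102,364.86):
Base rate for 44.82 is 6.5%.
Origin Durune qualifies under the Astena–Durune agreement and 44.82 is covered: preferential rate Free applies instead.
Duty = $102,364.86 × 0% = $0.00.
Line 3 (19.85, Durune, 2,005 m², $72,420.60):
Base rate for 19.85 is 21.5%.
Origin Durune is the FTA partner but 19.85 is not on the preference list; base rate stands.
The additional-duty order on 19.85 targets Narova, not Durune; it does not apply.
Duty = $72,420.60 × 21.5% = $15,570.43.
Total = $27,566.95 + $0.00 + $15,570.43 = $43,137.38.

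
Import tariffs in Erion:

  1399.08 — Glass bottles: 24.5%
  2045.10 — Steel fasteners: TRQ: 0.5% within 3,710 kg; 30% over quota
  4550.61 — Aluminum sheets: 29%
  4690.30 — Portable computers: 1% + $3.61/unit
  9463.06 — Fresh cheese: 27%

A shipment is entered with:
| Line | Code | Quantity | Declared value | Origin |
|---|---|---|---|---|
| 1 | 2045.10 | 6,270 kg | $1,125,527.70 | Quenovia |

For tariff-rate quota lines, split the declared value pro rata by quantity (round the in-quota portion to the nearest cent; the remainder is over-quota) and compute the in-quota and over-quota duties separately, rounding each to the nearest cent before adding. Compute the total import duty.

$141,193.59

Line 1 (2045.10, Quenovia, 6,270 kg, $1,125,527.70):
Code 2045.10 is under a tariff-rate quota (threshold 3,710 kg). In-quota: 3,710 kg at 0.5%; over-quota: 2,560 kg at 30%.
Pro-rata value split: in-quota = $1,125,527.70 × 3,710/6,270 = $665,982.10; over-quota = $1,125,527.70 − $665,982.10 = $459,545.60.
In-quota duty = $665,982.10 × 0.5% = $3,329.91. Over-quota duty = $459,545.60 × 30% = $137,863.68.
Line duty = $3,329.91 + $137,863.68 = $141,193.59.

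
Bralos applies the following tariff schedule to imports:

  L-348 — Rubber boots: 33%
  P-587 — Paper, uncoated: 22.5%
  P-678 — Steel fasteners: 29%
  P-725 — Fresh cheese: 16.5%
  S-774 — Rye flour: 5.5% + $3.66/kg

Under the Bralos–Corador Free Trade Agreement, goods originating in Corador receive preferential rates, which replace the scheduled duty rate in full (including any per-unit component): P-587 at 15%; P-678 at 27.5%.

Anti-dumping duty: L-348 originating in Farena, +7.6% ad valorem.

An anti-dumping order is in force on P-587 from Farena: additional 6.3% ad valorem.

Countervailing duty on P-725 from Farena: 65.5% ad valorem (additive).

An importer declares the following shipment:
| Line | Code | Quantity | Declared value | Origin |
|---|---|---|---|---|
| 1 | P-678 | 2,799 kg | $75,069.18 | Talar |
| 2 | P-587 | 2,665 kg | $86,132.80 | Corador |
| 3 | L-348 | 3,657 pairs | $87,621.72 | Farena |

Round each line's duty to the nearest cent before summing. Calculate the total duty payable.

Line 1 (P-678, Talar, 2,799 kg, $75,069.18):
Base rate for P-678 is 29%.
P-678 has an FTA preferential rate, but origin Talar is not Corador; base rate stands.
Duty = $75,069.18 × 29% = $21,770.06.
Line 2 (P-587, Corador, 2,665 kg, $86,132.80):
Base rate for P-587 is 22.5%.
Origin Corador qualifies under the Bralos–Corador agreement and P-587 is covered: preferential rate 15% applies instead.
The additional-duty order on P-587 targets Farena, not Corador; it does not apply.
Duty = $86,132.80 × 15% = $12,919.92.
Line 3 (L-348, Farena, 3,657 pairs, $87,621.72):
Base rate for L-348 is 33%.
Additional duty on L-348 from Farena: +7.6%. Applied ad valorem rate: 33% + 7.6% = 40.6%.
Duty = $87,621.72 × 40.6% = $35,574.42.
Total = $21,770.06 + $12,919.92 + $35,574.42 = $70,264.40.

$70,264.40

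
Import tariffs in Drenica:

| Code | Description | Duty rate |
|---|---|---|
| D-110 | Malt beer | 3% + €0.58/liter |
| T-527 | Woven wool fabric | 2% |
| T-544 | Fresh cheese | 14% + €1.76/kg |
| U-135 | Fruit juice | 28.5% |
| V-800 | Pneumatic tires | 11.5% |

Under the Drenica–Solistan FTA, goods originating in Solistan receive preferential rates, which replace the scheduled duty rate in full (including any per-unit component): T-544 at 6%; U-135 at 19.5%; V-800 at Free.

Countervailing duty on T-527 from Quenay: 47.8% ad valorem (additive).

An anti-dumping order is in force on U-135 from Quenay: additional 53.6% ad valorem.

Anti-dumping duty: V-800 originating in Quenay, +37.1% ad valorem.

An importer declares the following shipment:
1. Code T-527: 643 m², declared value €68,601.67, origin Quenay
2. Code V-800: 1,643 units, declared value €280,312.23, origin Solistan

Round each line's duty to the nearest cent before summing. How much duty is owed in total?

€34,163.63

Line 1 (T-527, Quenay, 643 m², €68,601.67):
Base rate for T-527 is 2%.
Additional duty on T-527 from Quenay: +47.8%. Applied ad valorem rate: 2% + 47.8% = 49.8%.
Duty = €68,601.67 × 49.8% = €34,163.63.
Line 2 (V-800, Solistan, 1,643 units, €280,312.23):
Base rate for V-800 is 11.5%.
Origin Solistan qualifies under the Drenica–Solistan agreement and V-800 is covered: preferential rate Free applies instead.
The additional-duty order on V-800 targets Quenay, not Solistan; it does not apply.
Duty = €280,312.23 × 0% = €0.00.
Total = €34,163.63 + €0.00 = €34,163.63.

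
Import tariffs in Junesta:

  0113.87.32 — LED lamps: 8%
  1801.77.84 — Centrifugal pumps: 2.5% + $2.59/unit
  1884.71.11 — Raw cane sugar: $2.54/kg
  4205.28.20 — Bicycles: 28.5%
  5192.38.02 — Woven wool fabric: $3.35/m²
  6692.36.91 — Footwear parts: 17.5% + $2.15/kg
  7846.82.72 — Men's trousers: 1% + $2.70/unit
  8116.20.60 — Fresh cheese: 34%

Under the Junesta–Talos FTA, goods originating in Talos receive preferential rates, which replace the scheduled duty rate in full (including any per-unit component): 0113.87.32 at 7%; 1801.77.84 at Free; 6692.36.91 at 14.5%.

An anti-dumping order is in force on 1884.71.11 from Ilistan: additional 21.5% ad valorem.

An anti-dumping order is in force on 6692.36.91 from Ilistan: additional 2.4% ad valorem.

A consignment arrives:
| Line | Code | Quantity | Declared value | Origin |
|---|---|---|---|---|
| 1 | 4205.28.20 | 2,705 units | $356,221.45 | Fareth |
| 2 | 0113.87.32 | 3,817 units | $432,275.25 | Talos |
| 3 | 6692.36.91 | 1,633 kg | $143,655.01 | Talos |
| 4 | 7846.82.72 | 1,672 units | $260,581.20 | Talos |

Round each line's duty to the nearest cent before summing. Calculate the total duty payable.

$159,732.57

Line 1 (4205.28.20, Fareth, 2,705 units, $356,221.45):
Base rate for 4205.28.20 is 28.5%.
Duty = $356,221.45 × 28.5% = $101,523.11.
Line 2 (0113.87.32, Talos, 3,817 units, $432,275.25):
Base rate for 0113.87.32 is 8%.
Origin Talos qualifies under the Junesta–Talos agreement and 0113.87.32 is covered: preferential rate 7% applies instead.
Duty = $432,275.25 × 7% = $30,259.27.
Line 3 (6692.36.91, Talos, 1,633 kg, $143,655.01):
Base rate for 6692.36.91 is 17.5% + $2.15/kg.
Origin Talos qualifies under the Junesta–Talos agreement and 6692.36.91 is covered: preferential rate 14.5% applies instead.
The additional-duty order on 6692.36.91 targets Ilistan, not Talos; it does not apply.
Duty = $143,655.01 × 14.5% = $20,829.98.
Line 4 (7846.82.72, Talos, 1,672 units, $260,581.20):
Base rate for 7846.82.72 is 1% + $2.70/unit.
Origin Talos is the FTA partner but 7846.82.72 is not on the preference list; base rate stands.
Duty = $260,581.20 × 1% + 1,672 × $2.70 = $7,120.21.
Total = $101,523.11 + $30,259.27 + $20,829.98 + $7,120.21 = $159,732.57.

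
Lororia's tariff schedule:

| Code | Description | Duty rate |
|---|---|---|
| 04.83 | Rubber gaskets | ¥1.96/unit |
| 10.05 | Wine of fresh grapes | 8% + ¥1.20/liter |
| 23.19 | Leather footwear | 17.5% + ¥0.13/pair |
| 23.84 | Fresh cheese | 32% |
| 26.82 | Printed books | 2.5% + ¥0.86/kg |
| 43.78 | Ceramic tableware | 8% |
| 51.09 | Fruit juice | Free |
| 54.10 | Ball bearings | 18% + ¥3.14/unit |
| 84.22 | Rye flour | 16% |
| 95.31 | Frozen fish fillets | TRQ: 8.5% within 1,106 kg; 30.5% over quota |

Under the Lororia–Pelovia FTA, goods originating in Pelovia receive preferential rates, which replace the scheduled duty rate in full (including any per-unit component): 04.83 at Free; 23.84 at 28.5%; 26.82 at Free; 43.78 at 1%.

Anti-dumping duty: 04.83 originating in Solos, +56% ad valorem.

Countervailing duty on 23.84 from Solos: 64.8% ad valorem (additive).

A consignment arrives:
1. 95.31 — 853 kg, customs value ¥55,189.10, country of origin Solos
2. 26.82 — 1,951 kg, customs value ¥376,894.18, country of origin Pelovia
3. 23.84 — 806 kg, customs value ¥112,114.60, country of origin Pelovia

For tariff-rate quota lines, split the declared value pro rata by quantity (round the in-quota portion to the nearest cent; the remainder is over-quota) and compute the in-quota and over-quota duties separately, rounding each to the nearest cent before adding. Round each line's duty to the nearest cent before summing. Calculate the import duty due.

¥36,643.73

Line 1 (95.31, Solos, 853 kg, ¥55,189.10):
Code 95.31 is under a tariff-rate quota (threshold 1,106 kg). Quantity 853 kg is within the quota, so the in-quota rate 8.5% applies to the full value.
Duty = ¥55,189.10 × 8.5% = ¥4,691.07.
Line 2 (26.82, Pelovia, 1,951 kg, ¥376,894.18):
Base rate for 26.82 is 2.5% + ¥0.86/kg.
Origin Pelovia qualifies under the Lororia–Pelovia agreement and 26.82 is covered: preferential rate Free applies instead.
Duty = ¥376,894.18 × 0% = ¥0.00.
Line 3 (23.84, Pelovia, 806 kg, ¥112,114.60):
Base rate for 23.84 is 32%.
Origin Pelovia qualifies under the Lororia–Pelovia agreement and 23.84 is covered: preferential rate 28.5% applies instead.
The additional-duty order on 23.84 targets Solos, not Pelovia; it does not apply.
Duty = ¥112,114.60 × 28.5% = ¥31,952.66.
Total = ¥4,691.07 + ¥0.00 + ¥31,952.66 = ¥36,643.73.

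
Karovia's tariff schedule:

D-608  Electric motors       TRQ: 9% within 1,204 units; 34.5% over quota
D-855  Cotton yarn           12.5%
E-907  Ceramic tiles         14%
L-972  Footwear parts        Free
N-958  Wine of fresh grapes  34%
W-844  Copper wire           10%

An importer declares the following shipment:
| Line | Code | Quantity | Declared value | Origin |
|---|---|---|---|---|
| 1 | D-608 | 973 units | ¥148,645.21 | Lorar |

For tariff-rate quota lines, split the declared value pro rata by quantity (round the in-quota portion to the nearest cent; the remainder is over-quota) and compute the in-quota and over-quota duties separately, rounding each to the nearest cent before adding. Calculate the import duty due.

¥13,378.07

Line 1 (D-608, Lorar, 973 units, ¥148,645.21):
Code D-608 is under a tariff-rate quota (threshold 1,204 units). Quantity 973 units is within the quota, so the in-quota rate 9% applies to the full value.
Duty = ¥148,645.21 × 9% = ¥13,378.07.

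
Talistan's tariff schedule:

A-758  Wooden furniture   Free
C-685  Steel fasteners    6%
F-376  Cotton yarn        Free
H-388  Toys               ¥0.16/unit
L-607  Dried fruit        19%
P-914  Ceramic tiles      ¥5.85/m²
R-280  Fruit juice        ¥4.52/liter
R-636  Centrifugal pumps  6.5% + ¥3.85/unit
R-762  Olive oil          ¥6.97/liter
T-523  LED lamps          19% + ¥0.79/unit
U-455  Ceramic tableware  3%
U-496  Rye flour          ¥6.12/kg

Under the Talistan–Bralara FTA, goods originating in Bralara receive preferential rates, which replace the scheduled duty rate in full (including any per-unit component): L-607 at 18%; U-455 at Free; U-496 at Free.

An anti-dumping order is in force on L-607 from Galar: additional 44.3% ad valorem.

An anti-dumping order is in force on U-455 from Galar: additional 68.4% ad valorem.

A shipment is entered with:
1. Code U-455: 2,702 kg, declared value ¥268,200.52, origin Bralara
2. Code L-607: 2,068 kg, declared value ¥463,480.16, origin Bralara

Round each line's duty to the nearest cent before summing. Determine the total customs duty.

Line 1 (U-455, Bralara, 2,702 kg, ¥268,200.52):
Base rate for U-455 is 3%.
Origin Bralara qualifies under the Talistan–Bralara agreement and U-455 is covered: preferential rate Free applies instead.
The additional-duty order on U-455 targets Galar, not Bralara; it does not apply.
Duty = ¥268,200.52 × 0% = ¥0.00.
Line 2 (L-607, Bralara, 2,068 kg, ¥463,480.16):
Base rate for L-607 is 19%.
Origin Bralara qualifies under the Talistan–Bralara agreement and L-607 is covered: preferential rate 18% applies instead.
The additional-duty order on L-607 targets Galar, not Bralara; it does not apply.
Duty = ¥463,480.16 × 18% = ¥83,426.43.
Total = ¥0.00 + ¥83,426.43 = ¥83,426.43.

¥83,426.43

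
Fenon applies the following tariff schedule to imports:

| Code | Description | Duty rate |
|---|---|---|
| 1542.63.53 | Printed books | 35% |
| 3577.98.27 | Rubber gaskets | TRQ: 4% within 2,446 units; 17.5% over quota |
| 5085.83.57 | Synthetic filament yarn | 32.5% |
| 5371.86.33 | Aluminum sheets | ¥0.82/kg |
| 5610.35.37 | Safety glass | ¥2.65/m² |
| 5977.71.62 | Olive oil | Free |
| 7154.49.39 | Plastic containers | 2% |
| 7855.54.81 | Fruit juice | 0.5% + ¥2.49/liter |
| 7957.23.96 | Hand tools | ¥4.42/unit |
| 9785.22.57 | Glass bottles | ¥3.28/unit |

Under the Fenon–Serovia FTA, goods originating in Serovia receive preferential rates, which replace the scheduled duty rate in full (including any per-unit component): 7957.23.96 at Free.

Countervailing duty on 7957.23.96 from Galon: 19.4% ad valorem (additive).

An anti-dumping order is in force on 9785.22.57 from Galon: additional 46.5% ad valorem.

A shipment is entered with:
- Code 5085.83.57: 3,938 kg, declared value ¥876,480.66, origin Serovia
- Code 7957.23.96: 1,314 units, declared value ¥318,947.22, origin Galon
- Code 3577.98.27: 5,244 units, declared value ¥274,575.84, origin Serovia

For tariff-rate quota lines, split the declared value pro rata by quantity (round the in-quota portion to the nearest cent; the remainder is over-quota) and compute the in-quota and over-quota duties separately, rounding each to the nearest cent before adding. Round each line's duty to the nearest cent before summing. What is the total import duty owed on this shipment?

Line 1 (5085.83.57, Serovia, 3,938 kg, ¥876,480.66):
Base rate for 5085.83.57 is 32.5%.
Origin Serovia is the FTA partner but 5085.83.57 is not on the preference list; base rate stands.
Duty = ¥876,480.66 × 32.5% = ¥284,856.21.
Line 2 (7957.23.96, Galon, 1,314 units, ¥318,947.22):
Base rate for 7957.23.96 is ¥4.42/unit.
7957.23.96 has an FTA preferential rate, but origin Galon is not Serovia; base rate stands.
Additional duty on 7957.23.96 from Galon: +19.4% ad valorem. Applied ad valorem rate = 19.4%.
Duty = ¥318,947.22 × 19.4% + 1,314 × ¥4.42 = ¥67,683.64.
Line 3 (3577.98.27, Serovia, 5,244 units, ¥274,575.84):
Code 3577.98.27 is under a tariff-rate quota (threshold 2,446 units). In-quota: 2,446 units at 4%; over-quota: 2,798 units at 17.5%.
Pro-rata value split: in-quota = ¥274,575.84 × 2,446/5,244 = ¥128,072.56; over-quota = ¥274,575.84 − ¥128,072.56 = ¥146,503.28.
In-quota duty = ¥128,072.56 × 4% = ¥5,122.90. Over-quota duty = ¥146,503.28 × 17.5% = ¥25,638.07.
Line duty = ¥5,122.90 + ¥25,638.07 = ¥30,760.97.
Total = ¥284,856.21 + ¥67,683.64 + ¥30,760.97 = ¥383,300.82.

¥383,300.82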